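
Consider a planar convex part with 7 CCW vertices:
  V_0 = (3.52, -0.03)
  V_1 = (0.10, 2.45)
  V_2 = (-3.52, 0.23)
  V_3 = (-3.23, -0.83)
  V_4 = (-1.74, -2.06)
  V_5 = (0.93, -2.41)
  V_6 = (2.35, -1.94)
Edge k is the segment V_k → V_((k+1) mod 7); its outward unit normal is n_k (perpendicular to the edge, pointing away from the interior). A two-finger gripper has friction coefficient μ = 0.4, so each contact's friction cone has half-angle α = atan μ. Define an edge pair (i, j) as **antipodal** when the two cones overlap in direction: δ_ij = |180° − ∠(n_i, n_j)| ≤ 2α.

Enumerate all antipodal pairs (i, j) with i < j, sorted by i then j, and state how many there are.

α = atan 0.4 = 21.80°;  2α = 43.60°
n_0 = (+0.5870, +0.8096)
n_1 = (-0.5228, +0.8525)
n_2 = (-0.9646, -0.2639)
n_3 = (-0.6366, -0.7712)
n_4 = (-0.1300, -0.9915)
n_5 = (+0.3142, -0.9493)
n_6 = (+0.8527, -0.5224)
  (0,1): δ = 112.53°  ·
  (0,2): δ = 38.75°  ✓
  (0,3): δ = 3.59°  ✓
  (0,4): δ = 28.48°  ✓
  (0,5): δ = 54.26°  ·
  (0,6): δ = 94.46°  ·
  (1,2): δ = 106.22°  ·
  (1,3): δ = 71.06°  ·
  (1,4): δ = 38.99°  ✓
  (1,5): δ = 13.21°  ✓
  (1,6): δ = 26.99°  ✓
  (2,3): δ = 144.84°  ·
  (2,4): δ = 112.77°  ·
  (2,5): δ = 86.99°  ·
  (2,6): δ = 46.79°  ·
  (3,4): δ = 147.93°  ·
  (3,5): δ = 122.15°  ·
  (3,6): δ = 81.95°  ·
  (4,5): δ = 154.22°  ·
  (4,6): δ = 114.02°  ·
  (5,6): δ = 139.80°  ·
antipodal pairs: 6

count = 6; pairs: (0,2), (0,3), (0,4), (1,4), (1,5), (1,6)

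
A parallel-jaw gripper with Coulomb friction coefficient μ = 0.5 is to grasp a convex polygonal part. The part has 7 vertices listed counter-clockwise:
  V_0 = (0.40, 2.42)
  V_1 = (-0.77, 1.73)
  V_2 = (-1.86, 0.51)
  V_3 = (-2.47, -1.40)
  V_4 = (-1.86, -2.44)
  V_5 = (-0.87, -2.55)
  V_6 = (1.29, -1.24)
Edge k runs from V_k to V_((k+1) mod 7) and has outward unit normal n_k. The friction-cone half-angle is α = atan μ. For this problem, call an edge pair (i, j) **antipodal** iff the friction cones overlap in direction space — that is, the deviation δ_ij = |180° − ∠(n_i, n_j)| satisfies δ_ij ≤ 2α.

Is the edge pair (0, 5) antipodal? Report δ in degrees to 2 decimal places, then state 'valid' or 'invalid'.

δ = 0.71°, valid

α = atan 0.5 = 26.57°;  2α = 53.13°
edge 0: e_0 = (-1.17, -0.69);  n_0 = (-0.5080, +0.8614)
edge 5: e_5 = (+2.16, +1.31);  n_5 = (+0.5186, -0.8550)
∠(n_0, n_5) = 179.29°
δ = |180° − 179.29°| = 0.71°
0.71° ≤ 2α = 53.13°  →  valid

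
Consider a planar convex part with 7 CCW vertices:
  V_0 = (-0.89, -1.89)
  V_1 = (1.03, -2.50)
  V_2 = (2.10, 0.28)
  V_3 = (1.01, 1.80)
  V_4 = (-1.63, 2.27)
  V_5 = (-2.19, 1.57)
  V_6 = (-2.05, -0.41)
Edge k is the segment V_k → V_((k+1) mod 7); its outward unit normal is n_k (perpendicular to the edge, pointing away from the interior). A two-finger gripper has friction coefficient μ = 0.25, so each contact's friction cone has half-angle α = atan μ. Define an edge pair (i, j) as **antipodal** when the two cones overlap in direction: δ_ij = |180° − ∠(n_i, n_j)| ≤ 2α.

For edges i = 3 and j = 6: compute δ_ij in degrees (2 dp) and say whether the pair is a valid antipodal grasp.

α = atan 0.25 = 14.04°;  2α = 28.07°
edge 3: e_3 = (-2.64, +0.47);  n_3 = (+0.1753, +0.9845)
edge 6: e_6 = (+1.16, -1.48);  n_6 = (-0.7871, -0.6169)
∠(n_3, n_6) = 138.18°
δ = |180° − 138.18°| = 41.82°
41.82° > 2α = 28.07°  →  invalid

δ = 41.82°, invalid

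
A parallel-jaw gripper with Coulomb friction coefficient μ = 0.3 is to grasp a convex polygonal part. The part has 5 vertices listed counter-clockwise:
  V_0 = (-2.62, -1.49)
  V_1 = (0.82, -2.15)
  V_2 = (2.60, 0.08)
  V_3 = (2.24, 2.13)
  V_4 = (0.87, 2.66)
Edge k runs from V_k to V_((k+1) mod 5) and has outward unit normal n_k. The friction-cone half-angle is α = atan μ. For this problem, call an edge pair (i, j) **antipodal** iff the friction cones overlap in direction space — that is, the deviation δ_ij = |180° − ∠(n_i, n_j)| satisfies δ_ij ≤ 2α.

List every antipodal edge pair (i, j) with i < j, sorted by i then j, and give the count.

α = atan 0.3 = 16.70°;  2α = 33.40°
n_0 = (-0.1884, -0.9821)
n_1 = (+0.7816, -0.6238)
n_2 = (+0.9849, +0.1730)
n_3 = (+0.3608, +0.9326)
n_4 = (-0.7653, +0.6436)
  (0,1): δ = 117.74°  ·
  (0,2): δ = 69.18°  ·
  (0,3): δ = 10.29°  ✓
  (0,4): δ = 60.80°  ·
  (1,2): δ = 131.44°  ·
  (1,3): δ = 72.55°  ·
  (1,4): δ = 1.47°  ✓
  (2,3): δ = 121.11°  ·
  (2,4): δ = 50.02°  ·
  (3,4): δ = 108.91°  ·
antipodal pairs: 2

count = 2; pairs: (0,3), (1,4)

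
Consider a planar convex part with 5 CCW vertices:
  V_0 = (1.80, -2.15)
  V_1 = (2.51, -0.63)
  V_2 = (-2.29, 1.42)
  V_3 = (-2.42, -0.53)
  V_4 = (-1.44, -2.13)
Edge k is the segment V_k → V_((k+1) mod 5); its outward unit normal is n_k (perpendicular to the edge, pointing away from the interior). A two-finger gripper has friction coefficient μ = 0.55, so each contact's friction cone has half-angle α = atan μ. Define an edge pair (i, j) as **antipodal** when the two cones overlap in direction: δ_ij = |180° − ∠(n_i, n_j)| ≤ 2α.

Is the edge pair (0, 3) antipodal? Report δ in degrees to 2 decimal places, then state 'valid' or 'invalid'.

α = atan 0.55 = 28.81°;  2α = 57.62°
edge 0: e_0 = (+0.71, +1.52);  n_0 = (+0.9060, -0.4232)
edge 3: e_3 = (+0.98, -1.60);  n_3 = (-0.8528, -0.5223)
∠(n_0, n_3) = 123.48°
δ = |180° − 123.48°| = 56.52°
56.52° ≤ 2α = 57.62°  →  valid

δ = 56.52°, valid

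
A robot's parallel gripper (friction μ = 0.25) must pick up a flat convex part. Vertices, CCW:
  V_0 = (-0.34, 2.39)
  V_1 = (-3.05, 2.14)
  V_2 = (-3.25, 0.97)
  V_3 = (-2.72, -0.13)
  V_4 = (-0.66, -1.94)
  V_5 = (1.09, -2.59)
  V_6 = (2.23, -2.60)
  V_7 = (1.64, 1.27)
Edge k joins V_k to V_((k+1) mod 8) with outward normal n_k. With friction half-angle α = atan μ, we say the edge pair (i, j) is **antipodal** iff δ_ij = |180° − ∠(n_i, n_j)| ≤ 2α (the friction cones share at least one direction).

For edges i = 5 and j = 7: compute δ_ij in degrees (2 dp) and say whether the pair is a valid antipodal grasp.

δ = 28.99°, invalid

α = atan 0.25 = 14.04°;  2α = 28.07°
edge 5: e_5 = (+1.14, -0.01);  n_5 = (-0.0088, -1.0000)
edge 7: e_7 = (-1.98, +1.12);  n_7 = (+0.4923, +0.8704)
∠(n_5, n_7) = 151.01°
δ = |180° − 151.01°| = 28.99°
28.99° > 2α = 28.07°  →  invalid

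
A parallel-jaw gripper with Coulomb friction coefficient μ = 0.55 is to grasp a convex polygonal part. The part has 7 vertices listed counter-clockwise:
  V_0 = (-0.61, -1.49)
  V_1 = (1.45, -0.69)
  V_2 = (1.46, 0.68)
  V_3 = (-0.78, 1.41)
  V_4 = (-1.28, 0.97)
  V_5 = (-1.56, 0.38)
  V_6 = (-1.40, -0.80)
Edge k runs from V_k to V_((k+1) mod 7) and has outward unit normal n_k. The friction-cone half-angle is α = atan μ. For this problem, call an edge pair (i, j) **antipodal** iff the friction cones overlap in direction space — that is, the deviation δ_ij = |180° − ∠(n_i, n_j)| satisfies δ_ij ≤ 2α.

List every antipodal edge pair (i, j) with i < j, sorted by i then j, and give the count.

α = atan 0.55 = 28.81°;  2α = 57.62°
n_0 = (+0.3620, -0.9322)
n_1 = (+1.0000, -0.0073)
n_2 = (+0.3099, +0.9508)
n_3 = (-0.6606, +0.7507)
n_4 = (-0.9034, +0.4287)
n_5 = (-0.9909, -0.1344)
n_6 = (-0.6578, -0.7532)
  (0,1): δ = 111.64°  ·
  (0,2): δ = 39.27°  ✓
  (0,3): δ = 20.12°  ✓
  (0,4): δ = 43.39°  ✓
  (0,5): δ = 76.50°  ·
  (0,6): δ = 117.64°  ·
  (1,2): δ = 107.63°  ·
  (1,3): δ = 48.23°  ✓
  (1,4): δ = 24.97°  ✓
  (1,5): δ = 8.14°  ✓
  (1,6): δ = 49.28°  ✓
  (2,3): δ = 120.60°  ·
  (2,4): δ = 97.34°  ·
  (2,5): δ = 64.23°  ·
  (2,6): δ = 23.08°  ✓
  (3,4): δ = 156.74°  ·
  (3,5): δ = 123.63°  ·
  (3,6): δ = 82.48°  ·
  (4,5): δ = 146.89°  ·
  (4,6): δ = 105.75°  ·
  (5,6): δ = 138.86°  ·
antipodal pairs: 8

count = 8; pairs: (0,2), (0,3), (0,4), (1,3), (1,4), (1,5), (1,6), (2,6)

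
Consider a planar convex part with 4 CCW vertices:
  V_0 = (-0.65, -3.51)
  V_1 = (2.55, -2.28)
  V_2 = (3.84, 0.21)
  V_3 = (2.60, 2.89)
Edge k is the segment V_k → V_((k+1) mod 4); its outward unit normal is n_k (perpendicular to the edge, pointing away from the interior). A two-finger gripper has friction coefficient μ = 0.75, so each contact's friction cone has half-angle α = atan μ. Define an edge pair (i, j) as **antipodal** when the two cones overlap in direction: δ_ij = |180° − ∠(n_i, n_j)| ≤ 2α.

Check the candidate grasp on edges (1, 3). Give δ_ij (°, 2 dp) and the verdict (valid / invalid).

δ = 0.47°, valid

α = atan 0.75 = 36.87°;  2α = 73.74°
edge 1: e_1 = (+1.29, +2.49);  n_1 = (+0.8879, -0.4600)
edge 3: e_3 = (-3.25, -6.40);  n_3 = (-0.8916, +0.4528)
∠(n_1, n_3) = 179.53°
δ = |180° − 179.53°| = 0.47°
0.47° ≤ 2α = 73.74°  →  valid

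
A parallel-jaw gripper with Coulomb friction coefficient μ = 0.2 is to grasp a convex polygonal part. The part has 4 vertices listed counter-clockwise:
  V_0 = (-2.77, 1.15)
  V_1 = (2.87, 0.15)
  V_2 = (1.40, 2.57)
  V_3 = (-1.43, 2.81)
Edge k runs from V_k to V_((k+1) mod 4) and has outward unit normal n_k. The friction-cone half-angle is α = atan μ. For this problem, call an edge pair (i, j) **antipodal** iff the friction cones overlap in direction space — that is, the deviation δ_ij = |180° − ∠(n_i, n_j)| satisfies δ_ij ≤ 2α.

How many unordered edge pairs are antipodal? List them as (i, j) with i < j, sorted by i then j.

α = atan 0.2 = 11.31°;  2α = 22.62°
n_0 = (-0.1746, -0.9846)
n_1 = (+0.8547, +0.5192)
n_2 = (+0.0845, +0.9964)
n_3 = (-0.7781, +0.6281)
  (0,1): δ = 48.67°  ·
  (0,2): δ = 5.21°  ✓
  (0,3): δ = 61.14°  ·
  (1,2): δ = 126.12°  ·
  (1,3): δ = 70.19°  ·
  (2,3): δ = 124.06°  ·
antipodal pairs: 1

count = 1; pairs: (0,2)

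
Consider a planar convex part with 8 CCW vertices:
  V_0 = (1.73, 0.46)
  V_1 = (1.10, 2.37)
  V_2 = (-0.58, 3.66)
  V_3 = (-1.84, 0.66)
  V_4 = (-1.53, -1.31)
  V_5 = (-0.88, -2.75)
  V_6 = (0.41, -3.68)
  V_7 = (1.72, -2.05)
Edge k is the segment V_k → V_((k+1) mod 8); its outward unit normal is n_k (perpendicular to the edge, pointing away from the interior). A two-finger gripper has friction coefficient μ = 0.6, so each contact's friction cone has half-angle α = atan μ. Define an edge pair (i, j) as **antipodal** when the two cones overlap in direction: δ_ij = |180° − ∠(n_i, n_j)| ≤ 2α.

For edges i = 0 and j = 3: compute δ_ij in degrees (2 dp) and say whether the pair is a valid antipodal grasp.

δ = 9.31°, valid

α = atan 0.6 = 30.96°;  2α = 61.93°
edge 0: e_0 = (-0.63, +1.91);  n_0 = (+0.9497, +0.3132)
edge 3: e_3 = (+0.31, -1.97);  n_3 = (-0.9878, -0.1554)
∠(n_0, n_3) = 170.69°
δ = |180° − 170.69°| = 9.31°
9.31° ≤ 2α = 61.93°  →  valid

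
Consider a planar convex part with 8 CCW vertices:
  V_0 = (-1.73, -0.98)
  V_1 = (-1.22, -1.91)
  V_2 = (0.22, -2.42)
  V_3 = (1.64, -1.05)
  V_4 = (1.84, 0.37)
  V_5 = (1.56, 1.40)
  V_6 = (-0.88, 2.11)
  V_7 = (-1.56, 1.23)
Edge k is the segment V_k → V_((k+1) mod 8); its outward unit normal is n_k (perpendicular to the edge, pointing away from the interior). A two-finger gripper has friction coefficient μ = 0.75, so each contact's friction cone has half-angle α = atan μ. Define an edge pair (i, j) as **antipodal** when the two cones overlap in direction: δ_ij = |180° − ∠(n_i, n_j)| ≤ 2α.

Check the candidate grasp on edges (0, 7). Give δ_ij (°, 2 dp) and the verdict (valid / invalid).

α = atan 0.75 = 36.87°;  2α = 73.74°
edge 0: e_0 = (+0.51, -0.93);  n_0 = (-0.8768, -0.4808)
edge 7: e_7 = (-0.17, -2.21);  n_7 = (-0.9971, +0.0767)
∠(n_0, n_7) = 33.14°
δ = |180° − 33.14°| = 146.86°
146.86° > 2α = 73.74°  →  invalid

δ = 146.86°, invalid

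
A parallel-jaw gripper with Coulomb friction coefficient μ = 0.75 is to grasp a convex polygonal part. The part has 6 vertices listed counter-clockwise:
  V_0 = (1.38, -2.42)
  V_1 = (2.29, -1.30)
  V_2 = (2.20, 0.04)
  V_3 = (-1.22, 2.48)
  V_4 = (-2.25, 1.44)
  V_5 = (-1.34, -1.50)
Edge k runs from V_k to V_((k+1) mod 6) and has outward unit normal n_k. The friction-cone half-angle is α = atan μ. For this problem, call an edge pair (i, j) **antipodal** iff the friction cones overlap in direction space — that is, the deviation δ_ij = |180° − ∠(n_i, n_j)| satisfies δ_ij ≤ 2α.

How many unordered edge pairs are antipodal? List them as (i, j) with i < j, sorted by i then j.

α = atan 0.75 = 36.87°;  2α = 73.74°
n_0 = (+0.7761, -0.6306)
n_1 = (+0.9978, +0.0670)
n_2 = (+0.5808, +0.8141)
n_3 = (-0.7105, +0.7037)
n_4 = (-0.9553, -0.2957)
n_5 = (-0.3204, -0.9473)
  (0,1): δ = 137.06°  ·
  (0,2): δ = 86.41°  ·
  (0,3): δ = 5.63°  ✓
  (0,4): δ = 56.29°  ✓
  (0,5): δ = 110.41°  ·
  (1,2): δ = 129.35°  ·
  (1,3): δ = 48.57°  ✓
  (1,4): δ = 13.36°  ✓
  (1,5): δ = 67.47°  ✓
  (2,3): δ = 99.22°  ·
  (2,4): δ = 37.30°  ✓
  (2,5): δ = 16.82°  ✓
  (3,4): δ = 118.08°  ·
  (3,5): δ = 63.96°  ✓
  (4,5): δ = 125.89°  ·
antipodal pairs: 8

count = 8; pairs: (0,3), (0,4), (1,3), (1,4), (1,5), (2,4), (2,5), (3,5)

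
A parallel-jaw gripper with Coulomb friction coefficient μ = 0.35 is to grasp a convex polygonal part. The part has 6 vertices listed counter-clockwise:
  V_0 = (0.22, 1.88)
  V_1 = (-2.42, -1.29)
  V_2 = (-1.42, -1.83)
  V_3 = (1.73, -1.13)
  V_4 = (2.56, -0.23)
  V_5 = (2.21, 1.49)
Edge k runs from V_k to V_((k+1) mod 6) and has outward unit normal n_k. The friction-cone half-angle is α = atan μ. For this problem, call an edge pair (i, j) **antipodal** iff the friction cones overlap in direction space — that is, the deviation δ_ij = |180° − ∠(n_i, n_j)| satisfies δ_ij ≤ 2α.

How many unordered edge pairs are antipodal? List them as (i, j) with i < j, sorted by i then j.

α = atan 0.35 = 19.29°;  2α = 38.58°
n_0 = (-0.7684, +0.6399)
n_1 = (-0.4751, -0.8799)
n_2 = (+0.2169, -0.9762)
n_3 = (+0.7351, -0.6779)
n_4 = (+0.9799, +0.1994)
n_5 = (+0.1923, +0.9813)
  (0,1): δ = 78.58°  ·
  (0,2): δ = 37.68°  ✓
  (0,3): δ = 2.90°  ✓
  (0,4): δ = 51.29°  ·
  (0,5): δ = 118.70°  ·
  (1,2): δ = 139.10°  ·
  (1,3): δ = 104.31°  ·
  (1,4): δ = 50.13°  ·
  (1,5): δ = 17.28°  ✓
  (2,3): δ = 145.21°  ·
  (2,4): δ = 91.03°  ·
  (2,5): δ = 23.62°  ✓
  (3,4): δ = 125.82°  ·
  (3,5): δ = 58.41°  ·
  (4,5): δ = 112.59°  ·
antipodal pairs: 4

count = 4; pairs: (0,2), (0,3), (1,5), (2,5)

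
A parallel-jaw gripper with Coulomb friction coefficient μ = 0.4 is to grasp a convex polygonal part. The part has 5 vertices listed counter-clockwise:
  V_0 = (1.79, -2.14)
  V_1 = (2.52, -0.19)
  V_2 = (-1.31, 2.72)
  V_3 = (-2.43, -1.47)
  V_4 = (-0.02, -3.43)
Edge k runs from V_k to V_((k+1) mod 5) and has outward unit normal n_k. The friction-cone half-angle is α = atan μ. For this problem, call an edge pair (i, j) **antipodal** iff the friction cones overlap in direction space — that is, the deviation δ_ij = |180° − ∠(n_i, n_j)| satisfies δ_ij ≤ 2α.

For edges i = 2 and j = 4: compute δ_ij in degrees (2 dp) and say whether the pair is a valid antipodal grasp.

δ = 39.56°, valid

α = atan 0.4 = 21.80°;  2α = 43.60°
edge 2: e_2 = (-1.12, -4.19);  n_2 = (-0.9661, +0.2582)
edge 4: e_4 = (+1.81, +1.29);  n_4 = (+0.5804, -0.8143)
∠(n_2, n_4) = 140.44°
δ = |180° − 140.44°| = 39.56°
39.56° ≤ 2α = 43.60°  →  valid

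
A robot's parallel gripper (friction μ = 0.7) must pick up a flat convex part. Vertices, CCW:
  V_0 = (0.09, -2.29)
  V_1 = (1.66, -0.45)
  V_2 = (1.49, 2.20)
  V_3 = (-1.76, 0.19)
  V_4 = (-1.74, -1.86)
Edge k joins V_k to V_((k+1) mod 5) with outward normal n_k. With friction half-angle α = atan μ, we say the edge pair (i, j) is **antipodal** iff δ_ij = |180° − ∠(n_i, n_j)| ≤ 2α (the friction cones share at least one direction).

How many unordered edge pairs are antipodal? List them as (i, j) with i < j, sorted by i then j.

count = 5; pairs: (0,2), (0,3), (1,2), (1,3), (2,4)

α = atan 0.7 = 34.99°;  2α = 69.98°
n_0 = (+0.7607, -0.6491)
n_1 = (+0.9979, +0.0640)
n_2 = (-0.5260, +0.8505)
n_3 = (-1.0000, -0.0098)
n_4 = (-0.2287, -0.9735)
  (0,1): δ = 135.86°  ·
  (0,2): δ = 17.79°  ✓
  (0,3): δ = 41.03°  ✓
  (0,4): δ = 117.25°  ·
  (1,2): δ = 61.94°  ✓
  (1,3): δ = 3.11°  ✓
  (1,4): δ = 73.11°  ·
  (2,3): δ = 121.18°  ·
  (2,4): δ = 44.96°  ✓
  (3,4): δ = 103.78°  ·
antipodal pairs: 5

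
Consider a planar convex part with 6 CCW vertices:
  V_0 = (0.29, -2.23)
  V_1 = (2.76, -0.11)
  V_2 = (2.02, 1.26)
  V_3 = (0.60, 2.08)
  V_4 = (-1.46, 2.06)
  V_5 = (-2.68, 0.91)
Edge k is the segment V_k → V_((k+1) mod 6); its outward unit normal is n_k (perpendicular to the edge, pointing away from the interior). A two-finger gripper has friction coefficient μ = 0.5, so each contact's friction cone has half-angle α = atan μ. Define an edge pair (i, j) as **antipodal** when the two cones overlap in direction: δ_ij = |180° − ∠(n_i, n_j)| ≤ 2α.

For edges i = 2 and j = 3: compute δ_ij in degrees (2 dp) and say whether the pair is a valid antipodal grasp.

δ = 149.44°, invalid

α = atan 0.5 = 26.57°;  2α = 53.13°
edge 2: e_2 = (-1.42, +0.82);  n_2 = (+0.5001, +0.8660)
edge 3: e_3 = (-2.06, -0.02);  n_3 = (-0.0097, +1.0000)
∠(n_2, n_3) = 30.56°
δ = |180° − 30.56°| = 149.44°
149.44° > 2α = 53.13°  →  invalid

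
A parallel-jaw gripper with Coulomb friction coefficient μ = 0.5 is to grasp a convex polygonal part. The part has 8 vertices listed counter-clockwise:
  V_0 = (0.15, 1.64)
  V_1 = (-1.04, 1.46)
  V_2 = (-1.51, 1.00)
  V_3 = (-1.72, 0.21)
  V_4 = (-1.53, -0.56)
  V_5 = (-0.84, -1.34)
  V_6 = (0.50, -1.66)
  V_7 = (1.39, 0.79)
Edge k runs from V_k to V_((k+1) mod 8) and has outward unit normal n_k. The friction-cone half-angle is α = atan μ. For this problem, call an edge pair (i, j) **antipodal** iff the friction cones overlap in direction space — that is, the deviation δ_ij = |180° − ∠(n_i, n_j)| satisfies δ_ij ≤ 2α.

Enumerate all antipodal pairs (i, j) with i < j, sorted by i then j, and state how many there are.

count = 7; pairs: (0,5), (1,6), (2,6), (3,6), (3,7), (4,7), (5,7)

α = atan 0.5 = 26.57°;  2α = 53.13°
n_0 = (-0.1496, +0.9888)
n_1 = (-0.6995, +0.7147)
n_2 = (-0.9664, +0.2569)
n_3 = (-0.9709, -0.2396)
n_4 = (-0.7490, -0.6626)
n_5 = (-0.2323, -0.9727)
n_6 = (+0.9399, -0.3414)
n_7 = (+0.5654, +0.8248)
  (0,1): δ = 144.22°  ·
  (0,2): δ = 113.49°  ·
  (0,3): δ = 84.74°  ·
  (0,4): δ = 57.10°  ·
  (0,5): δ = 22.03°  ✓
  (0,6): δ = 61.43°  ·
  (0,7): δ = 136.97°  ·
  (1,2): δ = 149.27°  ·
  (1,3): δ = 120.52°  ·
  (1,4): δ = 92.89°  ·
  (1,5): δ = 57.81°  ·
  (1,6): δ = 25.65°  ✓
  (1,7): δ = 101.19°  ·
  (2,3): δ = 151.25°  ·
  (2,4): δ = 123.62°  ·
  (2,5): δ = 88.54°  ·
  (2,6): δ = 5.08°  ✓
  (2,7): δ = 70.46°  ·
  (3,4): δ = 152.36°  ·
  (3,5): δ = 117.29°  ·
  (3,6): δ = 33.83°  ✓
  (3,7): δ = 41.71°  ✓
  (4,5): δ = 144.93°  ·
  (4,6): δ = 61.46°  ·
  (4,7): δ = 14.07°  ✓
  (5,6): δ = 96.53°  ·
  (5,7): δ = 21.00°  ✓
  (6,7): δ = 104.47°  ·
antipodal pairs: 7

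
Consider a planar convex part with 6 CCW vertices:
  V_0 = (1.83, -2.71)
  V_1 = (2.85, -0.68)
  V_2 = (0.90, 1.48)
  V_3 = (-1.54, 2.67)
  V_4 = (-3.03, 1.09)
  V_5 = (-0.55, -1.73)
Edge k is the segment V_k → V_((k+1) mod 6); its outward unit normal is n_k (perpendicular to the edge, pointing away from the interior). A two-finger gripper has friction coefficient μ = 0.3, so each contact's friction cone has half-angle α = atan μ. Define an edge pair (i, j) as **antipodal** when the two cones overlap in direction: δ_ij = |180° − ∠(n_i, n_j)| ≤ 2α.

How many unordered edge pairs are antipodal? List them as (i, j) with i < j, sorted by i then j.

α = atan 0.3 = 16.70°;  2α = 33.40°
n_0 = (+0.8935, -0.4490)
n_1 = (+0.7423, +0.6701)
n_2 = (+0.4384, +0.8988)
n_3 = (-0.7275, +0.6861)
n_4 = (-0.7509, -0.6604)
n_5 = (-0.3807, -0.9247)
  (0,1): δ = 111.25°  ·
  (0,2): δ = 89.32°  ·
  (0,3): δ = 16.64°  ✓
  (0,4): δ = 68.01°  ·
  (0,5): δ = 94.30°  ·
  (1,2): δ = 158.07°  ·
  (1,3): δ = 85.40°  ·
  (1,4): δ = 0.75°  ✓
  (1,5): δ = 25.54°  ✓
  (2,3): δ = 107.32°  ·
  (2,4): δ = 22.67°  ✓
  (2,5): δ = 3.62°  ✓
  (3,4): δ = 95.35°  ·
  (3,5): δ = 69.06°  ·
  (4,5): δ = 153.71°  ·
antipodal pairs: 5

count = 5; pairs: (0,3), (1,4), (1,5), (2,4), (2,5)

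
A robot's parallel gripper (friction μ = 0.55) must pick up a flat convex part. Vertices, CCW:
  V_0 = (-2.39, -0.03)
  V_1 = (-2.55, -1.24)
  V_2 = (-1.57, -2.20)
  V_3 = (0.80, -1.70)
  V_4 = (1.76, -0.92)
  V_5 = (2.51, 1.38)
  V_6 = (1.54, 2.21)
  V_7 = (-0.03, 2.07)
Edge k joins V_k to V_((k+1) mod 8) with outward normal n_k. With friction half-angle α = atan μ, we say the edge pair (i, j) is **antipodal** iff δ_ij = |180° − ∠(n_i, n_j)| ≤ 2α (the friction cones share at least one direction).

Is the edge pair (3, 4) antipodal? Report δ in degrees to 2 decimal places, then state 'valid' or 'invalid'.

δ = 147.15°, invalid

α = atan 0.55 = 28.81°;  2α = 57.62°
edge 3: e_3 = (+0.96, +0.78);  n_3 = (+0.6306, -0.7761)
edge 4: e_4 = (+0.75, +2.30);  n_4 = (+0.9507, -0.3100)
∠(n_3, n_4) = 32.85°
δ = |180° − 32.85°| = 147.15°
147.15° > 2α = 57.62°  →  invalid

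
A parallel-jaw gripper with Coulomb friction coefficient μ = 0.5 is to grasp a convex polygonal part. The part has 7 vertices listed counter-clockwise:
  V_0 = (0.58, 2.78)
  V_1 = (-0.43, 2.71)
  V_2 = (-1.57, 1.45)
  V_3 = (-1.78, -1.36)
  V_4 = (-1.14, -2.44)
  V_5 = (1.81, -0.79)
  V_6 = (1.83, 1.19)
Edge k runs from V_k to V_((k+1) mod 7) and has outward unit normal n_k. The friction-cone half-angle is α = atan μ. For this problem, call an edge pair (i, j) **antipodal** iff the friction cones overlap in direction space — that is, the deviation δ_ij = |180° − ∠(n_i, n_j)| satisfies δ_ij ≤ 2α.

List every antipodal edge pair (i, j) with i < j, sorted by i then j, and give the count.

count = 7; pairs: (0,4), (1,4), (1,5), (2,5), (2,6), (3,5), (3,6)

α = atan 0.5 = 26.57°;  2α = 53.13°
n_0 = (-0.0691, +0.9976)
n_1 = (-0.7415, +0.6709)
n_2 = (-0.9972, +0.0745)
n_3 = (-0.8603, -0.5098)
n_4 = (+0.4882, -0.8728)
n_5 = (+0.9999, -0.0101)
n_6 = (+0.7861, +0.6180)
  (0,1): δ = 136.10°  ·
  (0,2): δ = 98.24°  ·
  (0,3): δ = 63.31°  ·
  (0,4): δ = 25.25°  ✓
  (0,5): δ = 85.46°  ·
  (0,6): δ = 124.21°  ·
  (1,2): δ = 142.14°  ·
  (1,3): δ = 107.21°  ·
  (1,4): δ = 18.64°  ✓
  (1,5): δ = 41.56°  ✓
  (1,6): δ = 80.31°  ·
  (2,3): δ = 145.08°  ·
  (2,4): δ = 56.51°  ·
  (2,5): δ = 3.70°  ✓
  (2,6): δ = 42.45°  ✓
  (3,4): δ = 91.43°  ·
  (3,5): δ = 31.23°  ✓
  (3,6): δ = 7.52°  ✓
  (4,5): δ = 119.80°  ·
  (4,6): δ = 81.05°  ·
  (5,6): δ = 141.25°  ·
antipodal pairs: 7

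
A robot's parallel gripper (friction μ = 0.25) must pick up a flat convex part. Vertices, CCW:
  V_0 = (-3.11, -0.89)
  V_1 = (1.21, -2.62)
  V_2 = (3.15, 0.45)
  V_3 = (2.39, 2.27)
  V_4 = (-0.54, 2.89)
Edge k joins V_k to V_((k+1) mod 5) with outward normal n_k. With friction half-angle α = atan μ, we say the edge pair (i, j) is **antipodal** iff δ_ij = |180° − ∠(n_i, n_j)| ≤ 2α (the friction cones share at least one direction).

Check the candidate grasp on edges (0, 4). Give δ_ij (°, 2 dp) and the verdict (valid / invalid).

α = atan 0.25 = 14.04°;  2α = 28.07°
edge 0: e_0 = (+4.32, -1.73);  n_0 = (-0.3718, -0.9283)
edge 4: e_4 = (-2.57, -3.78);  n_4 = (-0.8270, +0.5623)
∠(n_0, n_4) = 102.39°
δ = |180° − 102.39°| = 77.61°
77.61° > 2α = 28.07°  →  invalid

δ = 77.61°, invalid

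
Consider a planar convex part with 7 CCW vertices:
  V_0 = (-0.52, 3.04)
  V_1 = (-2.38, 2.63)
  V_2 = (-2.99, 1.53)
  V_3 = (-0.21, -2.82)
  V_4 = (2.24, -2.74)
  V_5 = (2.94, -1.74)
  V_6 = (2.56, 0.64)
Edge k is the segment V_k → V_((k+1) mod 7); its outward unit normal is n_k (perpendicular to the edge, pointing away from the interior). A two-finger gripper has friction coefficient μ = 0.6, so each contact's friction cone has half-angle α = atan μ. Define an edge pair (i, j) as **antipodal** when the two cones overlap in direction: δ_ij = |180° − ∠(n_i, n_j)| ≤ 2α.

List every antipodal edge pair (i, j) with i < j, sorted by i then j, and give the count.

count = 8; pairs: (0,3), (0,4), (1,3), (1,4), (1,5), (2,5), (2,6), (3,6)

α = atan 0.6 = 30.96°;  2α = 61.93°
n_0 = (-0.2153, +0.9766)
n_1 = (-0.8745, +0.4850)
n_2 = (-0.8426, -0.5385)
n_3 = (+0.0326, -0.9995)
n_4 = (+0.8192, -0.5735)
n_5 = (+0.9875, +0.1577)
n_6 = (+0.6146, +0.7888)
  (0,1): δ = 131.44°  ·
  (0,2): δ = 69.85°  ·
  (0,3): δ = 10.56°  ✓
  (0,4): δ = 42.58°  ✓
  (0,5): δ = 86.64°  ·
  (0,6): δ = 129.64°  ·
  (1,2): δ = 118.41°  ·
  (1,3): δ = 59.12°  ✓
  (1,4): δ = 5.98°  ✓
  (1,5): δ = 38.08°  ✓
  (1,6): δ = 81.08°  ·
  (2,3): δ = 120.71°  ·
  (2,4): δ = 67.57°  ·
  (2,5): δ = 23.51°  ✓
  (2,6): δ = 19.49°  ✓
  (3,4): δ = 126.86°  ·
  (3,5): δ = 82.80°  ·
  (3,6): δ = 39.80°  ✓
  (4,5): δ = 135.94°  ·
  (4,6): δ = 92.93°  ·
  (5,6): δ = 137.00°  ·
antipodal pairs: 8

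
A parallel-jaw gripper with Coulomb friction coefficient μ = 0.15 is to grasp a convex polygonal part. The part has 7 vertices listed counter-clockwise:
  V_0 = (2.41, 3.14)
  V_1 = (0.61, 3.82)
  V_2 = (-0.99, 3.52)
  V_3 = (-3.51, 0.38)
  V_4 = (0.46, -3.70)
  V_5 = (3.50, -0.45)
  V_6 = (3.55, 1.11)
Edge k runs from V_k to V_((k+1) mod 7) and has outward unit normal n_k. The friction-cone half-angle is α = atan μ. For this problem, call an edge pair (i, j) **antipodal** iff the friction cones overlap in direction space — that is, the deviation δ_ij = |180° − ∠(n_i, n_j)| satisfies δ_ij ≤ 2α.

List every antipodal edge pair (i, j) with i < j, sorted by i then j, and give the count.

count = 2; pairs: (2,4), (3,6)

α = atan 0.15 = 8.53°;  2α = 17.06°
n_0 = (+0.3534, +0.9355)
n_1 = (-0.1843, +0.9829)
n_2 = (-0.7799, +0.6259)
n_3 = (-0.7167, -0.6974)
n_4 = (+0.7303, -0.6831)
n_5 = (+0.9995, -0.0320)
n_6 = (+0.8719, +0.4896)
  (0,1): δ = 148.68°  ·
  (0,2): δ = 108.05°  ·
  (0,3): δ = 25.09°  ·
  (0,4): δ = 67.61°  ·
  (0,5): δ = 108.86°  ·
  (0,6): δ = 140.01°  ·
  (1,2): δ = 139.37°  ·
  (1,3): δ = 56.40°  ·
  (1,4): δ = 36.29°  ·
  (1,5): δ = 77.54°  ·
  (1,6): δ = 108.70°  ·
  (2,3): δ = 97.03°  ·
  (2,4): δ = 4.34°  ✓
  (2,5): δ = 36.91°  ·
  (2,6): δ = 68.07°  ·
  (3,4): δ = 87.30°  ·
  (3,5): δ = 46.05°  ·
  (3,6): δ = 14.90°  ✓
  (4,5): δ = 138.75°  ·
  (4,6): δ = 107.59°  ·
  (5,6): δ = 148.85°  ·
antipodal pairs: 2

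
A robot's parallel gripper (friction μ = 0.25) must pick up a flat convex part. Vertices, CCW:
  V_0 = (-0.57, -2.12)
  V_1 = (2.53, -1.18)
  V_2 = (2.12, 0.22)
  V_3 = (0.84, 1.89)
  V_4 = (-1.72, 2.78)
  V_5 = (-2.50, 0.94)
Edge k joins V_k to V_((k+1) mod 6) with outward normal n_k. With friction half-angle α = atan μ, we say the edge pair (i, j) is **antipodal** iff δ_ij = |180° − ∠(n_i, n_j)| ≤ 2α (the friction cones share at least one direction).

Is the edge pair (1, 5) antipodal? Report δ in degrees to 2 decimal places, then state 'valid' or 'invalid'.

α = atan 0.25 = 14.04°;  2α = 28.07°
edge 1: e_1 = (-0.41, +1.40);  n_1 = (+0.9597, +0.2811)
edge 5: e_5 = (+1.93, -3.06);  n_5 = (-0.8458, -0.5335)
∠(n_1, n_5) = 164.08°
δ = |180° − 164.08°| = 15.92°
15.92° ≤ 2α = 28.07°  →  valid

δ = 15.92°, valid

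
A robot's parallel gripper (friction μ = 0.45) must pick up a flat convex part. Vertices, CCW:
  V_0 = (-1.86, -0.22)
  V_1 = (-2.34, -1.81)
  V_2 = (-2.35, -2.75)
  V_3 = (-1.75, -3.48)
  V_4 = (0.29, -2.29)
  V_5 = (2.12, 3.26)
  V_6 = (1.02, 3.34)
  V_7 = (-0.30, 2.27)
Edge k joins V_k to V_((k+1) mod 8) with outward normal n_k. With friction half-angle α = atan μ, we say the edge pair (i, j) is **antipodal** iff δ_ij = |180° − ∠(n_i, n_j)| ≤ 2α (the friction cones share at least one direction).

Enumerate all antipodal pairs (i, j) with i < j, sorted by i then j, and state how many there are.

α = atan 0.45 = 24.23°;  2α = 48.46°
n_0 = (-0.9573, +0.2890)
n_1 = (-0.9999, +0.0106)
n_2 = (-0.7725, -0.6350)
n_3 = (+0.5039, -0.8638)
n_4 = (+0.9497, -0.3131)
n_5 = (+0.0725, +0.9974)
n_6 = (-0.6297, +0.7768)
n_7 = (-0.8474, +0.5309)
  (0,1): δ = 163.81°  ·
  (0,2): δ = 123.78°  ·
  (0,3): δ = 42.95°  ✓
  (0,4): δ = 1.45°  ✓
  (0,5): δ = 102.64°  ·
  (0,6): δ = 145.83°  ·
  (0,7): δ = 164.73°  ·
  (1,2): δ = 139.97°  ·
  (1,3): δ = 59.13°  ·
  (1,4): δ = 17.64°  ✓
  (1,5): δ = 86.45°  ·
  (1,6): δ = 129.64°  ·
  (1,7): δ = 148.54°  ·
  (2,3): δ = 99.16°  ·
  (2,4): δ = 57.67°  ·
  (2,5): δ = 46.42°  ✓
  (2,6): δ = 89.61°  ·
  (2,7): δ = 108.52°  ·
  (3,4): δ = 138.51°  ·
  (3,5): δ = 34.42°  ✓
  (3,6): δ = 8.77°  ✓
  (3,7): δ = 27.68°  ✓
  (4,5): δ = 75.91°  ·
  (4,6): δ = 32.72°  ✓
  (4,7): δ = 13.82°  ✓
  (5,6): δ = 136.81°  ·
  (5,7): δ = 117.91°  ·
  (6,7): δ = 161.10°  ·
antipodal pairs: 9

count = 9; pairs: (0,3), (0,4), (1,4), (2,5), (3,5), (3,6), (3,7), (4,6), (4,7)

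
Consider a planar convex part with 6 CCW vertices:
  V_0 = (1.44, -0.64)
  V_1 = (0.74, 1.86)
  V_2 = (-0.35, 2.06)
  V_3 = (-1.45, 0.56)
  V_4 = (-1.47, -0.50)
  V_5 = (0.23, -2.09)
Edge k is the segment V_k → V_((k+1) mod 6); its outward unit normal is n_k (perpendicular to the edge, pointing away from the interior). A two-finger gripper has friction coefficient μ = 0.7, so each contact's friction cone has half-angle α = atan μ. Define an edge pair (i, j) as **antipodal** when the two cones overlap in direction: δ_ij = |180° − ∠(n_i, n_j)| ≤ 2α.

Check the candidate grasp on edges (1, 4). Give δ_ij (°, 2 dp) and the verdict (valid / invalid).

α = atan 0.7 = 34.99°;  2α = 69.98°
edge 1: e_1 = (-1.09, +0.20);  n_1 = (+0.1805, +0.9836)
edge 4: e_4 = (+1.70, -1.59);  n_4 = (-0.6831, -0.7303)
∠(n_1, n_4) = 147.31°
δ = |180° − 147.31°| = 32.69°
32.69° ≤ 2α = 69.98°  →  valid

δ = 32.69°, valid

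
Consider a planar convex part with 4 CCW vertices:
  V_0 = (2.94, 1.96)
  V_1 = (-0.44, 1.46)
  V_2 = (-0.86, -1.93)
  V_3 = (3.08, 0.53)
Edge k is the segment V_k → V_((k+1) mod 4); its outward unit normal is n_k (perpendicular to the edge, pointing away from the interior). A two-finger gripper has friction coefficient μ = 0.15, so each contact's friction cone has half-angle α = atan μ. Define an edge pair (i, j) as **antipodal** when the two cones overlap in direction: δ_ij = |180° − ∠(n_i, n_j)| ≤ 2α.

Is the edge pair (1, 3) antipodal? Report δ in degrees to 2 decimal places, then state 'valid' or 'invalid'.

α = atan 0.15 = 8.53°;  2α = 17.06°
edge 1: e_1 = (-0.42, -3.39);  n_1 = (-0.9924, +0.1230)
edge 3: e_3 = (-0.14, +1.43);  n_3 = (+0.9952, +0.0974)
∠(n_1, n_3) = 167.35°
δ = |180° − 167.35°| = 12.65°
12.65° ≤ 2α = 17.06°  →  valid

δ = 12.65°, valid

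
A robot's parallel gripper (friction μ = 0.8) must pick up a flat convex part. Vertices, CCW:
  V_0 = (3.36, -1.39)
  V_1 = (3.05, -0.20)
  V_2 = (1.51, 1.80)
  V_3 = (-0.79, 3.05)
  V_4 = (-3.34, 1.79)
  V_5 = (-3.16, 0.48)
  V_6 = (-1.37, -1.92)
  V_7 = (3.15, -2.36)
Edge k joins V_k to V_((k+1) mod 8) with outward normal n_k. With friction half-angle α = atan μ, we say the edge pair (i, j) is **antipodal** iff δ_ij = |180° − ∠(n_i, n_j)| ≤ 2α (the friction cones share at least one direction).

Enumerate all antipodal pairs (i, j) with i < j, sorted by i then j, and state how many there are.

count = 13; pairs: (0,4), (0,5), (0,6), (1,4), (1,5), (1,6), (2,4), (2,5), (2,6), (3,6), (3,7), (4,7), (5,7)

α = atan 0.8 = 38.66°;  2α = 77.32°
n_0 = (+0.9677, +0.2521)
n_1 = (+0.7923, +0.6101)
n_2 = (+0.4775, +0.8786)
n_3 = (-0.4430, +0.8965)
n_4 = (-0.9907, -0.1361)
n_5 = (-0.8016, -0.5979)
n_6 = (-0.0969, -0.9953)
n_7 = (+0.9774, -0.2116)
  (0,1): δ = 157.01°  ·
  (0,2): δ = 133.12°  ·
  (0,3): δ = 78.31°  ·
  (0,4): δ = 6.78°  ✓
  (0,5): δ = 22.12°  ✓
  (0,6): δ = 69.84°  ✓
  (0,7): δ = 153.18°  ·
  (1,2): δ = 156.12°  ·
  (1,3): δ = 101.30°  ·
  (1,4): δ = 29.77°  ✓
  (1,5): δ = 0.88°  ✓
  (1,6): δ = 46.84°  ✓
  (1,7): δ = 130.19°  ·
  (2,3): δ = 125.18°  ·
  (2,4): δ = 53.65°  ✓
  (2,5): δ = 24.76°  ✓
  (2,6): δ = 22.96°  ✓
  (2,7): δ = 106.31°  ·
  (3,4): δ = 108.47°  ·
  (3,5): δ = 79.58°  ·
  (3,6): δ = 31.85°  ✓
  (3,7): δ = 51.49°  ✓
  (4,5): δ = 151.11°  ·
  (4,6): δ = 103.38°  ·
  (4,7): δ = 20.04°  ✓
  (5,6): δ = 132.28°  ·
  (5,7): δ = 48.93°  ✓
  (6,7): δ = 96.66°  ·
antipodal pairs: 13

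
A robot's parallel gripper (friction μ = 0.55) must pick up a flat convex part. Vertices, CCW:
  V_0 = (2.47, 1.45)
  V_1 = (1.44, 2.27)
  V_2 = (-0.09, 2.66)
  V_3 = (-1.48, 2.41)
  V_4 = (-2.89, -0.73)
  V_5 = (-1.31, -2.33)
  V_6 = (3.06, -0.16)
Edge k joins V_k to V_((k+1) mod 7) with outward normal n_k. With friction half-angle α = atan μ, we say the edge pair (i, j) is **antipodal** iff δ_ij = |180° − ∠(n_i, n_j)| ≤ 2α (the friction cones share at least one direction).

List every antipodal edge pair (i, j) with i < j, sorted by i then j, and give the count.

count = 8; pairs: (0,4), (1,4), (1,5), (2,4), (2,5), (3,5), (3,6), (4,6)

α = atan 0.55 = 28.81°;  2α = 57.62°
n_0 = (+0.6228, +0.7823)
n_1 = (+0.2470, +0.9690)
n_2 = (-0.1770, +0.9842)
n_3 = (-0.9122, +0.4096)
n_4 = (-0.7115, -0.7026)
n_5 = (+0.4448, -0.8957)
n_6 = (+0.9389, +0.3441)
  (0,1): δ = 155.78°  ·
  (0,2): δ = 131.28°  ·
  (0,3): δ = 75.66°  ·
  (0,4): δ = 6.84°  ✓
  (0,5): δ = 64.93°  ·
  (0,6): δ = 148.65°  ·
  (1,2): δ = 155.50°  ·
  (1,3): δ = 99.88°  ·
  (1,4): δ = 31.06°  ✓
  (1,5): δ = 40.71°  ✓
  (1,6): δ = 124.43°  ·
  (2,3): δ = 124.38°  ·
  (2,4): δ = 55.56°  ✓
  (2,5): δ = 16.21°  ✓
  (2,6): δ = 99.93°  ·
  (3,4): δ = 111.18°  ·
  (3,5): δ = 39.41°  ✓
  (3,6): δ = 44.31°  ✓
  (4,5): δ = 108.23°  ·
  (4,6): δ = 24.51°  ✓
  (5,6): δ = 96.28°  ·
antipodal pairs: 8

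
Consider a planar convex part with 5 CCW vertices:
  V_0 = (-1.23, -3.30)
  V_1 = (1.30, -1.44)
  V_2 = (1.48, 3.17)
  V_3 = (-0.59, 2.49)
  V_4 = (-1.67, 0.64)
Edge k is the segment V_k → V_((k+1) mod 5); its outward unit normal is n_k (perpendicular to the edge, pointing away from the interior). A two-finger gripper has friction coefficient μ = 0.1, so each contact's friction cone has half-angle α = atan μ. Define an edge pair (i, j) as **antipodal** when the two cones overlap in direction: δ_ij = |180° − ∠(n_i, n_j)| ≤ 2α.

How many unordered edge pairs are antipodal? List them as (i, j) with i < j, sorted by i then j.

α = atan 0.1 = 5.71°;  2α = 11.42°
n_0 = (+0.5923, -0.8057)
n_1 = (+0.9992, -0.0390)
n_2 = (-0.3121, +0.9501)
n_3 = (-0.8636, +0.5042)
n_4 = (-0.9938, -0.1110)
  (0,1): δ = 128.56°  ·
  (0,2): δ = 18.14°  ·
  (0,3): δ = 23.40°  ·
  (0,4): δ = 60.05°  ·
  (1,2): δ = 69.58°  ·
  (1,3): δ = 28.04°  ·
  (1,4): δ = 8.61°  ✓
  (2,3): δ = 138.46°  ·
  (2,4): δ = 101.81°  ·
  (3,4): δ = 143.35°  ·
antipodal pairs: 1

count = 1; pairs: (1,4)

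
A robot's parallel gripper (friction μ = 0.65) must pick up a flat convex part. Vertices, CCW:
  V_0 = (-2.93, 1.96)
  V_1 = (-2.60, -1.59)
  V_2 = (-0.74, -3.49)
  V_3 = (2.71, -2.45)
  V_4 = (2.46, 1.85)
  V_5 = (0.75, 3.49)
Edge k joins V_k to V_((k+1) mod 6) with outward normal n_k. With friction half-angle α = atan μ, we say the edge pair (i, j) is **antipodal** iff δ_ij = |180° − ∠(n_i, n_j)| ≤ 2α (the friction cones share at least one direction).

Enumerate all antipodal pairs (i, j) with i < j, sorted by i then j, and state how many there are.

α = atan 0.65 = 33.02°;  2α = 66.05°
n_0 = (-0.9957, -0.0926)
n_1 = (-0.7146, -0.6995)
n_2 = (+0.2886, -0.9574)
n_3 = (+0.9983, +0.0580)
n_4 = (+0.6922, +0.7217)
n_5 = (-0.3839, +0.9234)
  (0,1): δ = 140.92°  ·
  (0,2): δ = 78.54°  ·
  (0,3): δ = 1.98°  ✓
  (0,4): δ = 40.89°  ✓
  (0,5): δ = 107.26°  ·
  (1,2): δ = 117.62°  ·
  (1,3): δ = 41.06°  ✓
  (1,4): δ = 1.81°  ✓
  (1,5): δ = 68.19°  ·
  (2,3): δ = 103.45°  ·
  (2,4): δ = 60.58°  ✓
  (2,5): δ = 5.80°  ✓
  (3,4): δ = 137.13°  ·
  (3,5): δ = 70.75°  ·
  (4,5): δ = 113.62°  ·
antipodal pairs: 6

count = 6; pairs: (0,3), (0,4), (1,3), (1,4), (2,4), (2,5)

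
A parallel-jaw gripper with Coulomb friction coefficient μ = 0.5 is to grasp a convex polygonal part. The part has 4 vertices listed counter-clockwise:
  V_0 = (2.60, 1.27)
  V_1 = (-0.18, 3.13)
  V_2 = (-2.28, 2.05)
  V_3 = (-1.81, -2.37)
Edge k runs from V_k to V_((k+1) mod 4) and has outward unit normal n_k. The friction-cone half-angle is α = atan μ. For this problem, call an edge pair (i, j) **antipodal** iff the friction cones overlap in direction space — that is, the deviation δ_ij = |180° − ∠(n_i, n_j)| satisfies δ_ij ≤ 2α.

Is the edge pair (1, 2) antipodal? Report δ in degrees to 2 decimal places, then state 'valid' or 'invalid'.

α = atan 0.5 = 26.57°;  2α = 53.13°
edge 1: e_1 = (-2.10, -1.08);  n_1 = (-0.4573, +0.8893)
edge 2: e_2 = (+0.47, -4.42);  n_2 = (-0.9944, -0.1057)
∠(n_1, n_2) = 68.85°
δ = |180° − 68.85°| = 111.15°
111.15° > 2α = 53.13°  →  invalid

δ = 111.15°, invalid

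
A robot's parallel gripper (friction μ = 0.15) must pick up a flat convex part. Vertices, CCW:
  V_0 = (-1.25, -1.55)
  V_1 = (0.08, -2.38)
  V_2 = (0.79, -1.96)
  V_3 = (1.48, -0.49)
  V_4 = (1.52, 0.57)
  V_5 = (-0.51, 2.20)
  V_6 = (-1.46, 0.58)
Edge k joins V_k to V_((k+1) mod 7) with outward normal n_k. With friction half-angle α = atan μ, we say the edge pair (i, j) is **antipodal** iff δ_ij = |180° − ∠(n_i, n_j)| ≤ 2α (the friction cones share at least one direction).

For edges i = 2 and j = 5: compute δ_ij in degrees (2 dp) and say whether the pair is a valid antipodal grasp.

δ = 5.24°, valid

α = atan 0.15 = 8.53°;  2α = 17.06°
edge 2: e_2 = (+0.69, +1.47);  n_2 = (+0.9052, -0.4249)
edge 5: e_5 = (-0.95, -1.62);  n_5 = (-0.8626, +0.5059)
∠(n_2, n_5) = 174.76°
δ = |180° − 174.76°| = 5.24°
5.24° ≤ 2α = 17.06°  →  valid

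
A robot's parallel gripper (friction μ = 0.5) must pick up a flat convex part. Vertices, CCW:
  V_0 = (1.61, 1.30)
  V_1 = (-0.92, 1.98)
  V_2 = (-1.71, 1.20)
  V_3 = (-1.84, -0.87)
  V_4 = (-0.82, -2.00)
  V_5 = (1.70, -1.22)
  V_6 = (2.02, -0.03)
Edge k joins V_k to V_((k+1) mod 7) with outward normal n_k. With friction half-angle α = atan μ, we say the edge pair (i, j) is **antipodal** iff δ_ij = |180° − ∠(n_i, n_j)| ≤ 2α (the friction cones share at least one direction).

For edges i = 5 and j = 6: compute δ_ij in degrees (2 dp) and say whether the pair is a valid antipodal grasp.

δ = 147.82°, invalid

α = atan 0.5 = 26.57°;  2α = 53.13°
edge 5: e_5 = (+0.32, +1.19);  n_5 = (+0.9657, -0.2597)
edge 6: e_6 = (-0.41, +1.33);  n_6 = (+0.9556, +0.2946)
∠(n_5, n_6) = 32.18°
δ = |180° − 32.18°| = 147.82°
147.82° > 2α = 53.13°  →  invalid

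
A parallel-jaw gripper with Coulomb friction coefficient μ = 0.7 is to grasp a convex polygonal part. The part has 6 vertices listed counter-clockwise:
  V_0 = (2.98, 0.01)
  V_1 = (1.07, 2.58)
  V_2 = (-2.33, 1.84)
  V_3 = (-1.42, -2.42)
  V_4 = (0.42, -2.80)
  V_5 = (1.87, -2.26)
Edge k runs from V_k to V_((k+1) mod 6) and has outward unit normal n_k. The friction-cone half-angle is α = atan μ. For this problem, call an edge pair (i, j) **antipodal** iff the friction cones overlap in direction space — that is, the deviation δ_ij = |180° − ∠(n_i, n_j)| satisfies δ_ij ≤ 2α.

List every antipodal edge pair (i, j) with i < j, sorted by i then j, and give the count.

count = 6; pairs: (0,2), (0,3), (1,3), (1,4), (1,5), (2,5)

α = atan 0.7 = 34.99°;  2α = 69.98°
n_0 = (+0.8026, +0.5965)
n_1 = (-0.2127, +0.9771)
n_2 = (-0.9779, -0.2089)
n_3 = (-0.2023, -0.9793)
n_4 = (+0.3490, -0.9371)
n_5 = (+0.8983, -0.4393)
  (0,1): δ = 114.34°  ·
  (0,2): δ = 24.56°  ✓
  (0,3): δ = 41.71°  ✓
  (0,4): δ = 73.81°  ·
  (0,5): δ = 117.32°  ·
  (1,2): δ = 90.22°  ·
  (1,3): δ = 23.95°  ✓
  (1,4): δ = 8.15°  ✓
  (1,5): δ = 51.66°  ✓
  (2,3): δ = 113.73°  ·
  (2,4): δ = 81.63°  ·
  (2,5): δ = 38.12°  ✓
  (3,4): δ = 147.91°  ·
  (3,5): δ = 104.39°  ·
  (4,5): δ = 136.48°  ·
antipodal pairs: 6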